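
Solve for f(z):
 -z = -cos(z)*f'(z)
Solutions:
 f(z) = C1 + Integral(z/cos(z), z)


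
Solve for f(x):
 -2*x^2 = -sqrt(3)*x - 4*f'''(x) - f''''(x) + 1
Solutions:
 f(x) = C1 + C2*x + C3*x^2 + C4*exp(-4*x) + x^5/120 + x^4*(-sqrt(3) - 1)/96 + x^3*(sqrt(3) + 5)/96


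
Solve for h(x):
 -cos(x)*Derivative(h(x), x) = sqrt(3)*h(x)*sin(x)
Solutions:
 h(x) = C1*cos(x)^(sqrt(3))


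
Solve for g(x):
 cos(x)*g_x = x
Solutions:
 g(x) = C1 + Integral(x/cos(x), x)


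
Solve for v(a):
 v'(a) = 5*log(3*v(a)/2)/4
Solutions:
 4*Integral(1/(-log(_y) - log(3) + log(2)), (_y, v(a)))/5 = C1 - a


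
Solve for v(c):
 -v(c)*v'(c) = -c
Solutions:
 v(c) = -sqrt(C1 + c^2)
 v(c) = sqrt(C1 + c^2)


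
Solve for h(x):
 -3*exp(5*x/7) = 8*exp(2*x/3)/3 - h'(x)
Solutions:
 h(x) = C1 + 21*exp(5*x/7)/5 + 4*exp(2*x/3)


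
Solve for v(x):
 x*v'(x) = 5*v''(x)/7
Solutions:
 v(x) = C1 + C2*erfi(sqrt(70)*x/10)


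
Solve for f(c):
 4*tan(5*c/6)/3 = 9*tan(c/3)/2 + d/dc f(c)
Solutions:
 f(c) = C1 + 27*log(cos(c/3))/2 - 8*log(cos(5*c/6))/5


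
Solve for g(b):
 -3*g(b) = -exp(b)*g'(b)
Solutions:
 g(b) = C1*exp(-3*exp(-b))


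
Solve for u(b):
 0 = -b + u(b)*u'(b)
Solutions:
 u(b) = -sqrt(C1 + b^2)
 u(b) = sqrt(C1 + b^2)


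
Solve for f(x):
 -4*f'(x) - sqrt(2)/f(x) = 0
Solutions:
 f(x) = -sqrt(C1 - 2*sqrt(2)*x)/2
 f(x) = sqrt(C1 - 2*sqrt(2)*x)/2


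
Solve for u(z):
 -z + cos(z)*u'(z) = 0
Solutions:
 u(z) = C1 + Integral(z/cos(z), z)


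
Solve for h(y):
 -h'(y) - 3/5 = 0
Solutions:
 h(y) = C1 - 3*y/5


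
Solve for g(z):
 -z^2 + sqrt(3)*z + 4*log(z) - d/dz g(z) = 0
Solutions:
 g(z) = C1 - z^3/3 + sqrt(3)*z^2/2 + 4*z*log(z) - 4*z


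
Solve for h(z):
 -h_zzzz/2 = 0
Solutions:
 h(z) = C1 + C2*z + C3*z^2 + C4*z^3


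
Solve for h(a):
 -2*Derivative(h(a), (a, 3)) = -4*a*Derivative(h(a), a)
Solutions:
 h(a) = C1 + Integral(C2*airyai(2^(1/3)*a) + C3*airybi(2^(1/3)*a), a)


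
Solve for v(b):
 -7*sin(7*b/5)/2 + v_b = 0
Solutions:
 v(b) = C1 - 5*cos(7*b/5)/2


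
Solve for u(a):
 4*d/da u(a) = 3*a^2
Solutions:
 u(a) = C1 + a^3/4


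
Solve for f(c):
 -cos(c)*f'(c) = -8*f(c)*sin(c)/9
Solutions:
 f(c) = C1/cos(c)^(8/9)


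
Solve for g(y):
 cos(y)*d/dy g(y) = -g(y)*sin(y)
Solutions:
 g(y) = C1*cos(y)


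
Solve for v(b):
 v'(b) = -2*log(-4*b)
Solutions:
 v(b) = C1 - 2*b*log(-b) + 2*b*(1 - 2*log(2))


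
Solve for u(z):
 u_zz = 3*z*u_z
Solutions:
 u(z) = C1 + C2*erfi(sqrt(6)*z/2)


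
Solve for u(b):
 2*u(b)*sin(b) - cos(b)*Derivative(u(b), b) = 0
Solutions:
 u(b) = C1/cos(b)^2


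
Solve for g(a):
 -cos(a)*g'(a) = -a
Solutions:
 g(a) = C1 + Integral(a/cos(a), a)


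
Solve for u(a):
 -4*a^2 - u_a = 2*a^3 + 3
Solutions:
 u(a) = C1 - a^4/2 - 4*a^3/3 - 3*a


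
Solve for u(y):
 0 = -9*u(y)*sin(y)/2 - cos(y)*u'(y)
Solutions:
 u(y) = C1*cos(y)^(9/2)


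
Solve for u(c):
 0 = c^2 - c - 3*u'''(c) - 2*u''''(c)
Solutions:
 u(c) = C1 + C2*c + C3*c^2 + C4*exp(-3*c/2) + c^5/180 - 7*c^4/216 + 7*c^3/81


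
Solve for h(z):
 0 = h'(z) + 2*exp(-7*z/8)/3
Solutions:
 h(z) = C1 + 16*exp(-7*z/8)/21


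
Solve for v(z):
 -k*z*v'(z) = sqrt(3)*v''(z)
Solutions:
 v(z) = Piecewise((-sqrt(2)*3^(1/4)*sqrt(pi)*C1*erf(sqrt(2)*3^(3/4)*sqrt(k)*z/6)/(2*sqrt(k)) - C2, (k > 0) | (k < 0)), (-C1*z - C2, True))


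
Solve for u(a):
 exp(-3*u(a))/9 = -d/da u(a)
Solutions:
 u(a) = log(C1 - a/3)/3
 u(a) = log((-1 - sqrt(3)*I)*(C1 - a/3)^(1/3)/2)
 u(a) = log((-1 + sqrt(3)*I)*(C1 - a/3)^(1/3)/2)


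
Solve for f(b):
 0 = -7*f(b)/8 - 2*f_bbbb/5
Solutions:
 f(b) = (C1*sin(sqrt(2)*35^(1/4)*b/4) + C2*cos(sqrt(2)*35^(1/4)*b/4))*exp(-sqrt(2)*35^(1/4)*b/4) + (C3*sin(sqrt(2)*35^(1/4)*b/4) + C4*cos(sqrt(2)*35^(1/4)*b/4))*exp(sqrt(2)*35^(1/4)*b/4)


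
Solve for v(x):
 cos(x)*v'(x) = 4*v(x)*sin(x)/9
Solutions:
 v(x) = C1/cos(x)^(4/9)


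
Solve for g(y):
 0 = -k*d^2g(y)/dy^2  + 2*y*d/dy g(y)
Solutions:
 g(y) = C1 + C2*erf(y*sqrt(-1/k))/sqrt(-1/k)


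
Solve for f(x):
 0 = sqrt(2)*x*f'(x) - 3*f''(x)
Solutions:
 f(x) = C1 + C2*erfi(2^(3/4)*sqrt(3)*x/6)


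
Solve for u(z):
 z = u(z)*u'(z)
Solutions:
 u(z) = -sqrt(C1 + z^2)
 u(z) = sqrt(C1 + z^2)


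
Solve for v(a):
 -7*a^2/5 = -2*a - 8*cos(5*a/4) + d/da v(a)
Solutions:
 v(a) = C1 - 7*a^3/15 + a^2 + 32*sin(5*a/4)/5


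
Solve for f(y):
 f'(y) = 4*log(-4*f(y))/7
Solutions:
 -7*Integral(1/(log(-_y) + 2*log(2)), (_y, f(y)))/4 = C1 - y


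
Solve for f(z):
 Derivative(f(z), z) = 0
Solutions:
 f(z) = C1


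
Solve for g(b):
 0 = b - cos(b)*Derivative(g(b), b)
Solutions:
 g(b) = C1 + Integral(b/cos(b), b)


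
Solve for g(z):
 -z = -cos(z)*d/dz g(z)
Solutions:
 g(z) = C1 + Integral(z/cos(z), z)


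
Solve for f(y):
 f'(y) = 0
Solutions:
 f(y) = C1


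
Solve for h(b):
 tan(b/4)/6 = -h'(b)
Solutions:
 h(b) = C1 + 2*log(cos(b/4))/3


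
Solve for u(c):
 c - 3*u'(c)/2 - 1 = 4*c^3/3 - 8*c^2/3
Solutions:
 u(c) = C1 - 2*c^4/9 + 16*c^3/27 + c^2/3 - 2*c/3


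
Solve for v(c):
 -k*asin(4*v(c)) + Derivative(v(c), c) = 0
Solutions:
 Integral(1/asin(4*_y), (_y, v(c))) = C1 + c*k


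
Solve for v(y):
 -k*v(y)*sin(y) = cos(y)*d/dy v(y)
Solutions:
 v(y) = C1*exp(k*log(cos(y)))


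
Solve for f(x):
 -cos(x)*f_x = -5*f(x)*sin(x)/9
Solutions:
 f(x) = C1/cos(x)^(5/9)


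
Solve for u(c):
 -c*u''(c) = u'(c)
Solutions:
 u(c) = C1 + C2*log(c)


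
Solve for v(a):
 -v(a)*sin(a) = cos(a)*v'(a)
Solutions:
 v(a) = C1*cos(a)


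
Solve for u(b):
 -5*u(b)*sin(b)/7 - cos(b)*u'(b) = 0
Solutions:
 u(b) = C1*cos(b)^(5/7)


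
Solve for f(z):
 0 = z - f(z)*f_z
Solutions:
 f(z) = -sqrt(C1 + z^2)
 f(z) = sqrt(C1 + z^2)


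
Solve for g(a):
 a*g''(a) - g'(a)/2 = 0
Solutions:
 g(a) = C1 + C2*a^(3/2)


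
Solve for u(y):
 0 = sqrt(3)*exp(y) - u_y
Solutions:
 u(y) = C1 + sqrt(3)*exp(y)


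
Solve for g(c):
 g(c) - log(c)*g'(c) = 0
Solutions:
 g(c) = C1*exp(li(c))


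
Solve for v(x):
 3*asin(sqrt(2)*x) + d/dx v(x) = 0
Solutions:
 v(x) = C1 - 3*x*asin(sqrt(2)*x) - 3*sqrt(2)*sqrt(1 - 2*x^2)/2


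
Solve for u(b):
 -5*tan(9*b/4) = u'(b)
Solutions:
 u(b) = C1 + 20*log(cos(9*b/4))/9


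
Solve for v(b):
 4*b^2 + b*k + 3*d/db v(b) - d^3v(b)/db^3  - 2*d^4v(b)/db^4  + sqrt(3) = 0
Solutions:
 v(b) = C1 + C4*exp(b) - 4*b^3/9 - b^2*k/6 - 8*b/9 - sqrt(3)*b/3 + (C2*sin(sqrt(15)*b/4) + C3*cos(sqrt(15)*b/4))*exp(-3*b/4)


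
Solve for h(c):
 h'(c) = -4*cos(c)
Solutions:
 h(c) = C1 - 4*sin(c)


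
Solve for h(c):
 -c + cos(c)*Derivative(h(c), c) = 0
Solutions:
 h(c) = C1 + Integral(c/cos(c), c)


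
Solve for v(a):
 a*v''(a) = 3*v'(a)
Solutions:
 v(a) = C1 + C2*a^4


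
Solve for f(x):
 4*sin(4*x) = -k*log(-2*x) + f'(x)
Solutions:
 f(x) = C1 + k*x*(log(-x) - 1) + k*x*log(2) - cos(4*x)


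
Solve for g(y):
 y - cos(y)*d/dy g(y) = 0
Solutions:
 g(y) = C1 + Integral(y/cos(y), y)


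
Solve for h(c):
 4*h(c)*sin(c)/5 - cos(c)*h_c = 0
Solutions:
 h(c) = C1/cos(c)^(4/5)


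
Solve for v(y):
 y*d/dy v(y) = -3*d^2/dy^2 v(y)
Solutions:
 v(y) = C1 + C2*erf(sqrt(6)*y/6)


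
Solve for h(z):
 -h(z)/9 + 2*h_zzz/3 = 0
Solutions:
 h(z) = C3*exp(6^(2/3)*z/6) + (C1*sin(2^(2/3)*3^(1/6)*z/4) + C2*cos(2^(2/3)*3^(1/6)*z/4))*exp(-6^(2/3)*z/12)


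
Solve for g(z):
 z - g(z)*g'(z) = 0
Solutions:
 g(z) = -sqrt(C1 + z^2)
 g(z) = sqrt(C1 + z^2)


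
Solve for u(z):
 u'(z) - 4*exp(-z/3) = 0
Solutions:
 u(z) = C1 - 12*exp(-z/3)


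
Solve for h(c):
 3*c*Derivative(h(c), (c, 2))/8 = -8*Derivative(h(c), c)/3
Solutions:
 h(c) = C1 + C2/c^(55/9)


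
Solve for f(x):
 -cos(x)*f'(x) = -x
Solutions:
 f(x) = C1 + Integral(x/cos(x), x)


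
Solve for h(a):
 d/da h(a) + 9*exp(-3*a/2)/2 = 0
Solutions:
 h(a) = C1 + 3*exp(-3*a/2)


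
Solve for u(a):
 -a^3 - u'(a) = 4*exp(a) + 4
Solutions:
 u(a) = C1 - a^4/4 - 4*a - 4*exp(a)


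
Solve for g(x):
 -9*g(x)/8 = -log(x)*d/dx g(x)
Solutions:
 g(x) = C1*exp(9*li(x)/8)


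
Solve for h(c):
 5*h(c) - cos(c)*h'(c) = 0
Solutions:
 h(c) = C1*sqrt(sin(c) + 1)*(sin(c)^2 + 2*sin(c) + 1)/(sqrt(sin(c) - 1)*(sin(c)^2 - 2*sin(c) + 1))


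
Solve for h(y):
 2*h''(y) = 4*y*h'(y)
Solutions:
 h(y) = C1 + C2*erfi(y)


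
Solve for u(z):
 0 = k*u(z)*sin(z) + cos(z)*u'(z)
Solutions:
 u(z) = C1*exp(k*log(cos(z)))


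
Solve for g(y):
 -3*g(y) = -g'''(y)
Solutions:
 g(y) = C3*exp(3^(1/3)*y) + (C1*sin(3^(5/6)*y/2) + C2*cos(3^(5/6)*y/2))*exp(-3^(1/3)*y/2)


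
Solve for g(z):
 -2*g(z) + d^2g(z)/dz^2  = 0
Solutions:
 g(z) = C1*exp(-sqrt(2)*z) + C2*exp(sqrt(2)*z)


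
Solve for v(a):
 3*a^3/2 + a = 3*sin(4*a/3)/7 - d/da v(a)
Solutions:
 v(a) = C1 - 3*a^4/8 - a^2/2 - 9*cos(4*a/3)/28


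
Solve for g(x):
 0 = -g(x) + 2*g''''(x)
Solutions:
 g(x) = C1*exp(-2^(3/4)*x/2) + C2*exp(2^(3/4)*x/2) + C3*sin(2^(3/4)*x/2) + C4*cos(2^(3/4)*x/2)


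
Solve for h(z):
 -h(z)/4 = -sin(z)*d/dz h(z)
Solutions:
 h(z) = C1*(cos(z) - 1)^(1/8)/(cos(z) + 1)^(1/8)


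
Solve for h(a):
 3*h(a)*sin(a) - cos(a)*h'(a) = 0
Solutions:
 h(a) = C1/cos(a)^3


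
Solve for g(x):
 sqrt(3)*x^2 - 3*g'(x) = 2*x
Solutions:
 g(x) = C1 + sqrt(3)*x^3/9 - x^2/3


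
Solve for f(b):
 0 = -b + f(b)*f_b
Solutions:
 f(b) = -sqrt(C1 + b^2)
 f(b) = sqrt(C1 + b^2)


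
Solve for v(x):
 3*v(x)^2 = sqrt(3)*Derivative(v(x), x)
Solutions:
 v(x) = -1/(C1 + sqrt(3)*x)


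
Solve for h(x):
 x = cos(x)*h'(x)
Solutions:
 h(x) = C1 + Integral(x/cos(x), x)


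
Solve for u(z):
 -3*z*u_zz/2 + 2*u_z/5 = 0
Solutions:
 u(z) = C1 + C2*z^(19/15)


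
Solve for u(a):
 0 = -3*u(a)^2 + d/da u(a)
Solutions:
 u(a) = -1/(C1 + 3*a)


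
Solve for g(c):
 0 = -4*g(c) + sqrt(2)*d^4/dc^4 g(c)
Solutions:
 g(c) = C1*exp(-2^(3/8)*c) + C2*exp(2^(3/8)*c) + C3*sin(2^(3/8)*c) + C4*cos(2^(3/8)*c)


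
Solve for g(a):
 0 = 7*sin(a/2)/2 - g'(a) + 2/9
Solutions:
 g(a) = C1 + 2*a/9 - 7*cos(a/2)


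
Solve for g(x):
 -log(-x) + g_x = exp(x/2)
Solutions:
 g(x) = C1 + x*log(-x) - x + 2*exp(x/2)


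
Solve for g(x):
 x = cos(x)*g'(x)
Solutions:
 g(x) = C1 + Integral(x/cos(x), x)


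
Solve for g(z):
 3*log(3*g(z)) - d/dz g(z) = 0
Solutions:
 -Integral(1/(log(_y) + log(3)), (_y, g(z)))/3 = C1 - z


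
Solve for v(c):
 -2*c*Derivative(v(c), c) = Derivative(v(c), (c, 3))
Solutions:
 v(c) = C1 + Integral(C2*airyai(-2^(1/3)*c) + C3*airybi(-2^(1/3)*c), c)


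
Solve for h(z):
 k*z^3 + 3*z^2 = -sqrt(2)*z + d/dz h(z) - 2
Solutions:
 h(z) = C1 + k*z^4/4 + z^3 + sqrt(2)*z^2/2 + 2*z


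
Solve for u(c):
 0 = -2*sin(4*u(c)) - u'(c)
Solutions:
 u(c) = -acos((-C1 - exp(16*c))/(C1 - exp(16*c)))/4 + pi/2
 u(c) = acos((-C1 - exp(16*c))/(C1 - exp(16*c)))/4


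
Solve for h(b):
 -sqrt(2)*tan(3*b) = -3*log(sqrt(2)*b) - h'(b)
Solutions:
 h(b) = C1 - 3*b*log(b) - 3*b*log(2)/2 + 3*b - sqrt(2)*log(cos(3*b))/3


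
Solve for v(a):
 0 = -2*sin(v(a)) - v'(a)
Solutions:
 v(a) = -acos((-C1 - exp(4*a))/(C1 - exp(4*a))) + 2*pi
 v(a) = acos((-C1 - exp(4*a))/(C1 - exp(4*a)))


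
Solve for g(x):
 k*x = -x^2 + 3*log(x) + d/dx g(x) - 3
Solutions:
 g(x) = C1 + k*x^2/2 + x^3/3 - 3*x*log(x) + 6*x


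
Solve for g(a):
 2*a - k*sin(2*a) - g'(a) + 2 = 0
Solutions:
 g(a) = C1 + a^2 + 2*a + k*cos(2*a)/2


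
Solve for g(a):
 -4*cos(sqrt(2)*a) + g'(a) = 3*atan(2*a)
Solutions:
 g(a) = C1 + 3*a*atan(2*a) - 3*log(4*a^2 + 1)/4 + 2*sqrt(2)*sin(sqrt(2)*a)


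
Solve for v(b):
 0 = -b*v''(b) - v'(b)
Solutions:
 v(b) = C1 + C2*log(b)


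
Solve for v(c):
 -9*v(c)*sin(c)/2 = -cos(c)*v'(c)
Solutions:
 v(c) = C1/cos(c)^(9/2)


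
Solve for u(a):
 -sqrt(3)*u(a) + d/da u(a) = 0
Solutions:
 u(a) = C1*exp(sqrt(3)*a)


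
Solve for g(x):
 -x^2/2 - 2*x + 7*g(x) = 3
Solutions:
 g(x) = x^2/14 + 2*x/7 + 3/7


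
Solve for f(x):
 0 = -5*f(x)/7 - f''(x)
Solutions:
 f(x) = C1*sin(sqrt(35)*x/7) + C2*cos(sqrt(35)*x/7)


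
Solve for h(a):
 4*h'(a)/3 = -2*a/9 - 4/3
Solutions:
 h(a) = C1 - a^2/12 - a


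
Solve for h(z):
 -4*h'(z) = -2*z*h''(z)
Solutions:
 h(z) = C1 + C2*z^3


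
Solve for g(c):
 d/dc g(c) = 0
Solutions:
 g(c) = C1


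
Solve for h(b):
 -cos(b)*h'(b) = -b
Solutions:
 h(b) = C1 + Integral(b/cos(b), b)


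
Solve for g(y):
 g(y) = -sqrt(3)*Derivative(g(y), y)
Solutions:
 g(y) = C1*exp(-sqrt(3)*y/3)


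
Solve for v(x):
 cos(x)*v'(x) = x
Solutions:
 v(x) = C1 + Integral(x/cos(x), x)


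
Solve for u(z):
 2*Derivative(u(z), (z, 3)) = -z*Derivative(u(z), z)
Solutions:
 u(z) = C1 + Integral(C2*airyai(-2^(2/3)*z/2) + C3*airybi(-2^(2/3)*z/2), z)


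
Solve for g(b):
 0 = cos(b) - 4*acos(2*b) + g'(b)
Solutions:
 g(b) = C1 + 4*b*acos(2*b) - 2*sqrt(1 - 4*b^2) - sin(b)


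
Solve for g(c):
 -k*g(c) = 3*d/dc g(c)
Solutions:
 g(c) = C1*exp(-c*k/3)


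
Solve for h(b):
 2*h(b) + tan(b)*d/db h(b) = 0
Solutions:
 h(b) = C1/sin(b)^2


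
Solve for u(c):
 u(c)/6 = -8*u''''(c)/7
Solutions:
 u(c) = (C1*sin(sqrt(2)*3^(3/4)*7^(1/4)*c/12) + C2*cos(sqrt(2)*3^(3/4)*7^(1/4)*c/12))*exp(-sqrt(2)*3^(3/4)*7^(1/4)*c/12) + (C3*sin(sqrt(2)*3^(3/4)*7^(1/4)*c/12) + C4*cos(sqrt(2)*3^(3/4)*7^(1/4)*c/12))*exp(sqrt(2)*3^(3/4)*7^(1/4)*c/12)


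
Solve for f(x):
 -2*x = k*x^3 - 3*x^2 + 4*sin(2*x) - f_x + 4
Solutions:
 f(x) = C1 + k*x^4/4 - x^3 + x^2 + 4*x - 2*cos(2*x)


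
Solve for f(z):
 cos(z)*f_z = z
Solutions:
 f(z) = C1 + Integral(z/cos(z), z)


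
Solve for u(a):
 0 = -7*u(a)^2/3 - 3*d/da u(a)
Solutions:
 u(a) = 9/(C1 + 7*a)


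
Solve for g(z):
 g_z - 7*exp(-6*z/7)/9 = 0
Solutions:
 g(z) = C1 - 49*exp(-6*z/7)/54


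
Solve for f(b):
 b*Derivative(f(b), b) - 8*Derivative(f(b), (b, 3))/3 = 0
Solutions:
 f(b) = C1 + Integral(C2*airyai(3^(1/3)*b/2) + C3*airybi(3^(1/3)*b/2), b)


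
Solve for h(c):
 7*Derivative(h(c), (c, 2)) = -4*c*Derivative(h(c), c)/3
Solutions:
 h(c) = C1 + C2*erf(sqrt(42)*c/21)


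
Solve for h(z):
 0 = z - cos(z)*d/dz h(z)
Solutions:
 h(z) = C1 + Integral(z/cos(z), z)


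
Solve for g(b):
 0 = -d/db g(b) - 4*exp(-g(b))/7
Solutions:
 g(b) = log(C1 - 4*b/7)


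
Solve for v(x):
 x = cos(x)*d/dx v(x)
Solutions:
 v(x) = C1 + Integral(x/cos(x), x)


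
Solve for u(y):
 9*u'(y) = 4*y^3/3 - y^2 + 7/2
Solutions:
 u(y) = C1 + y^4/27 - y^3/27 + 7*y/18


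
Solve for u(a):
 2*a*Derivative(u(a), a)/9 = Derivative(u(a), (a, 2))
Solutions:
 u(a) = C1 + C2*erfi(a/3)


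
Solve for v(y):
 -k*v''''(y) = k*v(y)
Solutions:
 v(y) = (C1*sin(sqrt(2)*y/2) + C2*cos(sqrt(2)*y/2))*exp(-sqrt(2)*y/2) + (C3*sin(sqrt(2)*y/2) + C4*cos(sqrt(2)*y/2))*exp(sqrt(2)*y/2)


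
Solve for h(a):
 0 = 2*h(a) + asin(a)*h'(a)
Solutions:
 h(a) = C1*exp(-2*Integral(1/asin(a), a))


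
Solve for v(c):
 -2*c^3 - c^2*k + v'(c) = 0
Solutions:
 v(c) = C1 + c^4/2 + c^3*k/3


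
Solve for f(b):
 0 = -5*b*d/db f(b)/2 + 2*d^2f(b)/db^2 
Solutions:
 f(b) = C1 + C2*erfi(sqrt(10)*b/4)


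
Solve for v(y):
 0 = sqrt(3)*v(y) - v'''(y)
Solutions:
 v(y) = C3*exp(3^(1/6)*y) + (C1*sin(3^(2/3)*y/2) + C2*cos(3^(2/3)*y/2))*exp(-3^(1/6)*y/2)


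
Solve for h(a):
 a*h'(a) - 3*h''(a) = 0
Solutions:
 h(a) = C1 + C2*erfi(sqrt(6)*a/6)


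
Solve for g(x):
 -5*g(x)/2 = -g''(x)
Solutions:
 g(x) = C1*exp(-sqrt(10)*x/2) + C2*exp(sqrt(10)*x/2)


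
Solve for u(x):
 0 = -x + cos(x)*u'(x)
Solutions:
 u(x) = C1 + Integral(x/cos(x), x)


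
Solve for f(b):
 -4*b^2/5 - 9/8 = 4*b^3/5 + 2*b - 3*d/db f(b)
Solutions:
 f(b) = C1 + b^4/15 + 4*b^3/45 + b^2/3 + 3*b/8


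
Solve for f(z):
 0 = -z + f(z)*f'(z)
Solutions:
 f(z) = -sqrt(C1 + z^2)
 f(z) = sqrt(C1 + z^2)


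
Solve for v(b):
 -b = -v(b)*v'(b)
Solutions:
 v(b) = -sqrt(C1 + b^2)
 v(b) = sqrt(C1 + b^2)


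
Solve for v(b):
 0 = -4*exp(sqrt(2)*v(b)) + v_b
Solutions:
 v(b) = sqrt(2)*(2*log(-1/(C1 + 4*b)) - log(2))/4


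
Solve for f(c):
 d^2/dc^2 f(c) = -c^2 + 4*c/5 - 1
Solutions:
 f(c) = C1 + C2*c - c^4/12 + 2*c^3/15 - c^2/2


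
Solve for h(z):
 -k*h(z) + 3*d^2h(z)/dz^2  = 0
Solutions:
 h(z) = C1*exp(-sqrt(3)*sqrt(k)*z/3) + C2*exp(sqrt(3)*sqrt(k)*z/3)


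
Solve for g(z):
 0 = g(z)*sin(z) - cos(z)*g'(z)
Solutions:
 g(z) = C1/cos(z)


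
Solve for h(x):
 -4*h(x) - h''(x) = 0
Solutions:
 h(x) = C1*sin(2*x) + C2*cos(2*x)


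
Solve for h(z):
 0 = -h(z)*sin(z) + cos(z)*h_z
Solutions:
 h(z) = C1/cos(z)


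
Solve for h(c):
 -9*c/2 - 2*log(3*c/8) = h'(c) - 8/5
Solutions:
 h(c) = C1 - 9*c^2/4 - 2*c*log(c) - 2*c*log(3) + 18*c/5 + 6*c*log(2)


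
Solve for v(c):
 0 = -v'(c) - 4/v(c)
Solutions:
 v(c) = -sqrt(C1 - 8*c)
 v(c) = sqrt(C1 - 8*c)


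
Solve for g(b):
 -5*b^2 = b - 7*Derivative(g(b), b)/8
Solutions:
 g(b) = C1 + 40*b^3/21 + 4*b^2/7


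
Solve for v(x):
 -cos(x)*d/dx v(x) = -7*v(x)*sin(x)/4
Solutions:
 v(x) = C1/cos(x)^(7/4)


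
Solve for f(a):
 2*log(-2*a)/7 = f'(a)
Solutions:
 f(a) = C1 + 2*a*log(-a)/7 + 2*a*(-1 + log(2))/7


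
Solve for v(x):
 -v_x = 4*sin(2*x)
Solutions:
 v(x) = C1 + 2*cos(2*x)


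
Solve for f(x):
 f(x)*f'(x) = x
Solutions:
 f(x) = -sqrt(C1 + x^2)
 f(x) = sqrt(C1 + x^2)


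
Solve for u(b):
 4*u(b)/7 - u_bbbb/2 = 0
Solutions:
 u(b) = C1*exp(-14^(3/4)*b/7) + C2*exp(14^(3/4)*b/7) + C3*sin(14^(3/4)*b/7) + C4*cos(14^(3/4)*b/7)


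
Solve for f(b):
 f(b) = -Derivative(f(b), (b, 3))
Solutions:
 f(b) = C3*exp(-b) + (C1*sin(sqrt(3)*b/2) + C2*cos(sqrt(3)*b/2))*exp(b/2)


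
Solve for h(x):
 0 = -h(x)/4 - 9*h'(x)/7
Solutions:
 h(x) = C1*exp(-7*x/36)


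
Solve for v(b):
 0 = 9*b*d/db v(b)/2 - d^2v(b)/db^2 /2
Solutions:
 v(b) = C1 + C2*erfi(3*sqrt(2)*b/2)


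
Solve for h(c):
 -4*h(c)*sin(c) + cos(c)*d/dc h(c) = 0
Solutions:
 h(c) = C1/cos(c)^4


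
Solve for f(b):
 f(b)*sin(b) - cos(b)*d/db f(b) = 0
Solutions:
 f(b) = C1/cos(b)


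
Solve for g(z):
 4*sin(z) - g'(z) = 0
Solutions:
 g(z) = C1 - 4*cos(z)


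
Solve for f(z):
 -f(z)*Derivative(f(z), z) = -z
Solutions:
 f(z) = -sqrt(C1 + z^2)
 f(z) = sqrt(C1 + z^2)


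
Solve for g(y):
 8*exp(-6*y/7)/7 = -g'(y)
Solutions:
 g(y) = C1 + 4*exp(-6*y/7)/3


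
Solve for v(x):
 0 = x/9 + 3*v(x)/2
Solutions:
 v(x) = -2*x/27


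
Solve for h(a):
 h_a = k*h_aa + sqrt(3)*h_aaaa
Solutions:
 h(a) = C1 + C2*exp(a*(-2*6^(1/3)*k/(sqrt(4*sqrt(3)*k^3 + 81) + 9)^(1/3) + 2^(2/3)*3^(1/6)*(sqrt(4*sqrt(3)*k^3 + 81) + 9)^(1/3))/6) + C3*exp(a*(-16*sqrt(3)*k/((-2^(2/3)*3^(1/6) + 6^(2/3)*I)*(sqrt(4*sqrt(3)*k^3 + 81) + 9)^(1/3)) - 2^(2/3)*3^(1/6)*(sqrt(4*sqrt(3)*k^3 + 81) + 9)^(1/3) + 6^(2/3)*I*(sqrt(4*sqrt(3)*k^3 + 81) + 9)^(1/3))/12) + C4*exp(a*(16*sqrt(3)*k/((2^(2/3)*3^(1/6) + 6^(2/3)*I)*(sqrt(4*sqrt(3)*k^3 + 81) + 9)^(1/3)) - 2^(2/3)*3^(1/6)*(sqrt(4*sqrt(3)*k^3 + 81) + 9)^(1/3) - 6^(2/3)*I*(sqrt(4*sqrt(3)*k^3 + 81) + 9)^(1/3))/12)


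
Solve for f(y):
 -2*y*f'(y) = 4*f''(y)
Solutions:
 f(y) = C1 + C2*erf(y/2)


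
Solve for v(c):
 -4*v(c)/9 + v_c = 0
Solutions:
 v(c) = C1*exp(4*c/9)


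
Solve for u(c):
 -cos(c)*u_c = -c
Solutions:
 u(c) = C1 + Integral(c/cos(c), c)


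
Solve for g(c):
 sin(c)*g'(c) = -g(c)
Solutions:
 g(c) = C1*sqrt(cos(c) + 1)/sqrt(cos(c) - 1)


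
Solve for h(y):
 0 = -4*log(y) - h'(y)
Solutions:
 h(y) = C1 - 4*y*log(y) + 4*y


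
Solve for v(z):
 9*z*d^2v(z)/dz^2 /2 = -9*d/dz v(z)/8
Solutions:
 v(z) = C1 + C2*z^(3/4)


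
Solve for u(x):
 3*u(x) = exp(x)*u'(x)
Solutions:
 u(x) = C1*exp(-3*exp(-x))


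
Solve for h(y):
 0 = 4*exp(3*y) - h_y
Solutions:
 h(y) = C1 + 4*exp(3*y)/3


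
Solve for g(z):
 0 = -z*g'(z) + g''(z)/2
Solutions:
 g(z) = C1 + C2*erfi(z)


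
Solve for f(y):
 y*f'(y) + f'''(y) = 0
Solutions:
 f(y) = C1 + Integral(C2*airyai(-y) + C3*airybi(-y), y)


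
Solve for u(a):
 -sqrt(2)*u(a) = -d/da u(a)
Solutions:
 u(a) = C1*exp(sqrt(2)*a)


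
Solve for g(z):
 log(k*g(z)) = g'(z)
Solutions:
 li(k*g(z))/k = C1 + z


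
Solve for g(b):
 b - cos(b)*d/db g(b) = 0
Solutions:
 g(b) = C1 + Integral(b/cos(b), b)


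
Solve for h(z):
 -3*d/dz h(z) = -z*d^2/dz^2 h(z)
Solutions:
 h(z) = C1 + C2*z^4


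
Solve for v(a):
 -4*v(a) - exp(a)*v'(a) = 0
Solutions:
 v(a) = C1*exp(4*exp(-a))


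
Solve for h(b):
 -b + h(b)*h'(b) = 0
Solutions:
 h(b) = -sqrt(C1 + b^2)
 h(b) = sqrt(C1 + b^2)


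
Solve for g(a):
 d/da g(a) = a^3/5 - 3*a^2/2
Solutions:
 g(a) = C1 + a^4/20 - a^3/2


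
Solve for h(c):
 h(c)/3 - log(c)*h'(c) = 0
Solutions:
 h(c) = C1*exp(li(c)/3)


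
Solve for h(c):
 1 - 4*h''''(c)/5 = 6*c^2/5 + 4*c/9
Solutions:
 h(c) = C1 + C2*c + C3*c^2 + C4*c^3 - c^6/240 - c^5/216 + 5*c^4/96


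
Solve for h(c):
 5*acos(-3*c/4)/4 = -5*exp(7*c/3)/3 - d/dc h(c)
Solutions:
 h(c) = C1 - 5*c*acos(-3*c/4)/4 - 5*sqrt(16 - 9*c^2)/12 - 5*exp(7*c/3)/7


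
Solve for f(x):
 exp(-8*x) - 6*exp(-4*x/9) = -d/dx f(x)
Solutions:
 f(x) = C1 + exp(-8*x)/8 - 27*exp(-4*x/9)/2


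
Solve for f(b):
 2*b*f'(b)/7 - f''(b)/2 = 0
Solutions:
 f(b) = C1 + C2*erfi(sqrt(14)*b/7)


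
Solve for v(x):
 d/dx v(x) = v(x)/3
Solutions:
 v(x) = C1*exp(x/3)


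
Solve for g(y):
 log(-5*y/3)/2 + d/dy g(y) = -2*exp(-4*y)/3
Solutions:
 g(y) = C1 - y*log(-y)/2 + y*(-log(5) + 1 + log(3))/2 + exp(-4*y)/6


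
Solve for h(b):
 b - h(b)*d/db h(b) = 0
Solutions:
 h(b) = -sqrt(C1 + b^2)
 h(b) = sqrt(C1 + b^2)


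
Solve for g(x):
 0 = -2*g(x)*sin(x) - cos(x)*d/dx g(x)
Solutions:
 g(x) = C1*cos(x)^2


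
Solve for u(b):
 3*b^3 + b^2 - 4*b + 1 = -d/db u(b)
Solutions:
 u(b) = C1 - 3*b^4/4 - b^3/3 + 2*b^2 - b


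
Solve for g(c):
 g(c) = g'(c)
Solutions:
 g(c) = C1*exp(c)


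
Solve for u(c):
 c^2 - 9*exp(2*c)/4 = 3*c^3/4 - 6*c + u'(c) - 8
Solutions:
 u(c) = C1 - 3*c^4/16 + c^3/3 + 3*c^2 + 8*c - 9*exp(2*c)/8


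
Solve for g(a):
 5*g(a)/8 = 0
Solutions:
 g(a) = 0


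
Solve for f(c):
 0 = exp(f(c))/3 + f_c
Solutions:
 f(c) = log(1/(C1 + c)) + log(3)


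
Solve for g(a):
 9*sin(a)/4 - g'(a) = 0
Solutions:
 g(a) = C1 - 9*cos(a)/4


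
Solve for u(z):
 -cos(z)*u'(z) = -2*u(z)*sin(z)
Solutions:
 u(z) = C1/cos(z)^2


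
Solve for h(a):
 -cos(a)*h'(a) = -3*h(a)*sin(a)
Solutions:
 h(a) = C1/cos(a)^3


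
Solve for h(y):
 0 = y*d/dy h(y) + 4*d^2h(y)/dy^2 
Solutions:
 h(y) = C1 + C2*erf(sqrt(2)*y/4)


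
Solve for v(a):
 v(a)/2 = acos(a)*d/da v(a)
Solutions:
 v(a) = C1*exp(Integral(1/acos(a), a)/2)


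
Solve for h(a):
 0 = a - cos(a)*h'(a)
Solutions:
 h(a) = C1 + Integral(a/cos(a), a)


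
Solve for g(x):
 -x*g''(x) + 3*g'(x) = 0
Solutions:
 g(x) = C1 + C2*x^4


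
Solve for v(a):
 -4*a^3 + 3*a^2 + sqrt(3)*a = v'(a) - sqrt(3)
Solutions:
 v(a) = C1 - a^4 + a^3 + sqrt(3)*a^2/2 + sqrt(3)*a


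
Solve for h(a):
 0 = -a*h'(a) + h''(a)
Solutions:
 h(a) = C1 + C2*erfi(sqrt(2)*a/2)


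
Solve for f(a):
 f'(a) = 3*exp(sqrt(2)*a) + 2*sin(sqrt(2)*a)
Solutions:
 f(a) = C1 + 3*sqrt(2)*exp(sqrt(2)*a)/2 - sqrt(2)*cos(sqrt(2)*a)


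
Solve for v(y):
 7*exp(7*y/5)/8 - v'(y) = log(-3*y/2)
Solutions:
 v(y) = C1 - y*log(-y) + y*(-log(3) + log(2) + 1) + 5*exp(7*y/5)/8


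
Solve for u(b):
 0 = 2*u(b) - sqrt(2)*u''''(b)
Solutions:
 u(b) = C1*exp(-2^(1/8)*b) + C2*exp(2^(1/8)*b) + C3*sin(2^(1/8)*b) + C4*cos(2^(1/8)*b)


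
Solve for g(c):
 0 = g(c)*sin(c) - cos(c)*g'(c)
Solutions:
 g(c) = C1/cos(c)


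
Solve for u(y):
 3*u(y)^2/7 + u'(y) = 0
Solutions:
 u(y) = 7/(C1 + 3*y)


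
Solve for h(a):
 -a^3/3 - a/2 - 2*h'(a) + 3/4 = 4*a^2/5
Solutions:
 h(a) = C1 - a^4/24 - 2*a^3/15 - a^2/8 + 3*a/8


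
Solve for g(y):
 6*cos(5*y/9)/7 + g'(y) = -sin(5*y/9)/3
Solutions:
 g(y) = C1 - 54*sin(5*y/9)/35 + 3*cos(5*y/9)/5


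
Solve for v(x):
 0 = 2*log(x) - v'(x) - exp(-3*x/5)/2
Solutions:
 v(x) = C1 + 2*x*log(x) - 2*x + 5*exp(-3*x/5)/6


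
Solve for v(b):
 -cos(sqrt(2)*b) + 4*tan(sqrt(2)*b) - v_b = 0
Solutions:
 v(b) = C1 - 2*sqrt(2)*log(cos(sqrt(2)*b)) - sqrt(2)*sin(sqrt(2)*b)/2


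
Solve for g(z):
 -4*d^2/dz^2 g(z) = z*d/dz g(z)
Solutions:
 g(z) = C1 + C2*erf(sqrt(2)*z/4)


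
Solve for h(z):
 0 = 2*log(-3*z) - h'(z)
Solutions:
 h(z) = C1 + 2*z*log(-z) + 2*z*(-1 + log(3))


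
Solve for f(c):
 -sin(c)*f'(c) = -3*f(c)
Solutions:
 f(c) = C1*(cos(c) - 1)^(3/2)/(cos(c) + 1)^(3/2)


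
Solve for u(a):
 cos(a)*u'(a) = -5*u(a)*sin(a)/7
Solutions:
 u(a) = C1*cos(a)^(5/7)


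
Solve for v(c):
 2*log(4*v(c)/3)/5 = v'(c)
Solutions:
 -5*Integral(1/(log(_y) - log(3) + 2*log(2)), (_y, v(c)))/2 = C1 - c


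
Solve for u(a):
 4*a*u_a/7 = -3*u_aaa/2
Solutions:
 u(a) = C1 + Integral(C2*airyai(-2*21^(2/3)*a/21) + C3*airybi(-2*21^(2/3)*a/21), a)


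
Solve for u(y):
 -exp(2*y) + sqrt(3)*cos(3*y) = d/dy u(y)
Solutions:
 u(y) = C1 - exp(2*y)/2 + sqrt(3)*sin(3*y)/3


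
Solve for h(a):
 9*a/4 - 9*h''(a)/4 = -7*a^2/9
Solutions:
 h(a) = C1 + C2*a + 7*a^4/243 + a^3/6


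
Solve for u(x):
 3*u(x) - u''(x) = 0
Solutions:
 u(x) = C1*exp(-sqrt(3)*x) + C2*exp(sqrt(3)*x)


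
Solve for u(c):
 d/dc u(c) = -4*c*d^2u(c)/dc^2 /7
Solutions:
 u(c) = C1 + C2/c^(3/4)


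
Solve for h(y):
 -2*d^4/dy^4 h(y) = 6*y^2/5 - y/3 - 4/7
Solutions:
 h(y) = C1 + C2*y + C3*y^2 + C4*y^3 - y^6/600 + y^5/720 + y^4/84


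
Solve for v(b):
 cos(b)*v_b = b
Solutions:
 v(b) = C1 + Integral(b/cos(b), b)


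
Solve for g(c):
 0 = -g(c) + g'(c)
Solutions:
 g(c) = C1*exp(c)


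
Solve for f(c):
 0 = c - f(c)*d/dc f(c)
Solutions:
 f(c) = -sqrt(C1 + c^2)
 f(c) = sqrt(C1 + c^2)


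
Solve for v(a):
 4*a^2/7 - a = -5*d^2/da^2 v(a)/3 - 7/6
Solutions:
 v(a) = C1 + C2*a - a^4/35 + a^3/10 - 7*a^2/20


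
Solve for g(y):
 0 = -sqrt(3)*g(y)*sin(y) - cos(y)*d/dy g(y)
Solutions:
 g(y) = C1*cos(y)^(sqrt(3))


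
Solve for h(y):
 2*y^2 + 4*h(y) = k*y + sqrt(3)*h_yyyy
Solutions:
 h(y) = C1*exp(-sqrt(2)*3^(7/8)*y/3) + C2*exp(sqrt(2)*3^(7/8)*y/3) + C3*sin(sqrt(2)*3^(7/8)*y/3) + C4*cos(sqrt(2)*3^(7/8)*y/3) + k*y/4 - y^2/2


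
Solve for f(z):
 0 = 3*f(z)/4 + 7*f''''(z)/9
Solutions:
 f(z) = (C1*sin(21^(3/4)*z/14) + C2*cos(21^(3/4)*z/14))*exp(-21^(3/4)*z/14) + (C3*sin(21^(3/4)*z/14) + C4*cos(21^(3/4)*z/14))*exp(21^(3/4)*z/14)


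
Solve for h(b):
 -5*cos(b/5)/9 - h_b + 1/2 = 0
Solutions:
 h(b) = C1 + b/2 - 25*sin(b/5)/9


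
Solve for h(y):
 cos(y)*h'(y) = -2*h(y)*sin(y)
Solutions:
 h(y) = C1*cos(y)^2


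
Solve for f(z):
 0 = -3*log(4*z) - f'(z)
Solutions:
 f(z) = C1 - 3*z*log(z) - z*log(64) + 3*z


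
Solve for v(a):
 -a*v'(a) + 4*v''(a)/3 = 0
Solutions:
 v(a) = C1 + C2*erfi(sqrt(6)*a/4)


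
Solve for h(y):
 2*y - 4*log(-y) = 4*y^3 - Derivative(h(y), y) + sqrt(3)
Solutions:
 h(y) = C1 + y^4 - y^2 + 4*y*log(-y) + y*(-4 + sqrt(3))


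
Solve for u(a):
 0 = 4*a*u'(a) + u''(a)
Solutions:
 u(a) = C1 + C2*erf(sqrt(2)*a)


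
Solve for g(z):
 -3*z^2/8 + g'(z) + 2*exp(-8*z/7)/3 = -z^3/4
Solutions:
 g(z) = C1 - z^4/16 + z^3/8 + 7*exp(-8*z/7)/12


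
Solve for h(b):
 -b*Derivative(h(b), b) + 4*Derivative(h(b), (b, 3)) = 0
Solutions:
 h(b) = C1 + Integral(C2*airyai(2^(1/3)*b/2) + C3*airybi(2^(1/3)*b/2), b)


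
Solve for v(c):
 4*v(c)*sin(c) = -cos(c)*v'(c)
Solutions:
 v(c) = C1*cos(c)^4


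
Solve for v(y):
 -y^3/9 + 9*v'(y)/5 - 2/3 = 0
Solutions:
 v(y) = C1 + 5*y^4/324 + 10*y/27


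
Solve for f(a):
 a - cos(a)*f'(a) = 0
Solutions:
 f(a) = C1 + Integral(a/cos(a), a)


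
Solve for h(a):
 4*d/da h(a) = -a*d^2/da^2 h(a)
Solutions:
 h(a) = C1 + C2/a^3


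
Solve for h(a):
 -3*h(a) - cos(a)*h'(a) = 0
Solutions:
 h(a) = C1*(sin(a) - 1)^(3/2)/(sin(a) + 1)^(3/2)


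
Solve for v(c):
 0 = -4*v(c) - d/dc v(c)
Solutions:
 v(c) = C1*exp(-4*c)


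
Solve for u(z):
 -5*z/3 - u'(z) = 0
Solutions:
 u(z) = C1 - 5*z^2/6


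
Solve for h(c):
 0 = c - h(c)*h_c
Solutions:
 h(c) = -sqrt(C1 + c^2)
 h(c) = sqrt(C1 + c^2)


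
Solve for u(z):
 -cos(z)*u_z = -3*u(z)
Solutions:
 u(z) = C1*(sin(z) + 1)^(3/2)/(sin(z) - 1)^(3/2)


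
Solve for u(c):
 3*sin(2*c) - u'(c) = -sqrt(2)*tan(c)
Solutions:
 u(c) = C1 - sqrt(2)*log(cos(c)) - 3*cos(2*c)/2


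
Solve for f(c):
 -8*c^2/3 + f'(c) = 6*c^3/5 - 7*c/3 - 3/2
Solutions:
 f(c) = C1 + 3*c^4/10 + 8*c^3/9 - 7*c^2/6 - 3*c/2


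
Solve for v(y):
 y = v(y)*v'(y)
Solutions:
 v(y) = -sqrt(C1 + y^2)
 v(y) = sqrt(C1 + y^2)


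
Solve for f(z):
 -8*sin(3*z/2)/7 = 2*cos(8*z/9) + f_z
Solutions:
 f(z) = C1 - 9*sin(8*z/9)/4 + 16*cos(3*z/2)/21


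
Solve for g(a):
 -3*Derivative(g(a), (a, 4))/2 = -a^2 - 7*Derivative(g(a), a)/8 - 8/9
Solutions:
 g(a) = C1 + C4*exp(126^(1/3)*a/6) - 8*a^3/21 - 64*a/63 + (C2*sin(14^(1/3)*3^(1/6)*a/4) + C3*cos(14^(1/3)*3^(1/6)*a/4))*exp(-126^(1/3)*a/12)


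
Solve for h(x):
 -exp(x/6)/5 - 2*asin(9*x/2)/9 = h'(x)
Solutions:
 h(x) = C1 - 2*x*asin(9*x/2)/9 - 2*sqrt(4 - 81*x^2)/81 - 6*exp(x/6)/5


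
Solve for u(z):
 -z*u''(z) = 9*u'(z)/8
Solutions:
 u(z) = C1 + C2/z^(1/8)


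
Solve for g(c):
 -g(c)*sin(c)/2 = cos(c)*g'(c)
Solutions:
 g(c) = C1*sqrt(cos(c))


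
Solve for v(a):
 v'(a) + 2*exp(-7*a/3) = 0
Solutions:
 v(a) = C1 + 6*exp(-7*a/3)/7


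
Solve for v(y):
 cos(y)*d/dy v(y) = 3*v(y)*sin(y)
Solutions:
 v(y) = C1/cos(y)^3


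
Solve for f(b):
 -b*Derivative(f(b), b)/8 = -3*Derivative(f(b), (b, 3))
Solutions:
 f(b) = C1 + Integral(C2*airyai(3^(2/3)*b/6) + C3*airybi(3^(2/3)*b/6), b)


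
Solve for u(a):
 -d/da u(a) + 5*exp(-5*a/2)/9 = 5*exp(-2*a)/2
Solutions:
 u(a) = C1 + 5*exp(-2*a)/4 - 2*exp(-5*a/2)/9


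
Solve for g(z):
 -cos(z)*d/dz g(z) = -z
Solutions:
 g(z) = C1 + Integral(z/cos(z), z)


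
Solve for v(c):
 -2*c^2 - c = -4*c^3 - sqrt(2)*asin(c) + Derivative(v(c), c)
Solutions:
 v(c) = C1 + c^4 - 2*c^3/3 - c^2/2 + sqrt(2)*(c*asin(c) + sqrt(1 - c^2))


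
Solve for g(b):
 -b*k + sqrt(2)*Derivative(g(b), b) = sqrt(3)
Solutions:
 g(b) = C1 + sqrt(2)*b^2*k/4 + sqrt(6)*b/2


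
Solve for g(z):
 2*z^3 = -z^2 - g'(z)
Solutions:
 g(z) = C1 - z^4/2 - z^3/3


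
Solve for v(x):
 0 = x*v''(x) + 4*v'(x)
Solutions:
 v(x) = C1 + C2/x^3


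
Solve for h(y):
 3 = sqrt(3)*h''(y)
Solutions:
 h(y) = C1 + C2*y + sqrt(3)*y^2/2


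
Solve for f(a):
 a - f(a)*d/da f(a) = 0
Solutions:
 f(a) = -sqrt(C1 + a^2)
 f(a) = sqrt(C1 + a^2)


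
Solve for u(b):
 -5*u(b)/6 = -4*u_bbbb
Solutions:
 u(b) = C1*exp(-270^(1/4)*b/6) + C2*exp(270^(1/4)*b/6) + C3*sin(270^(1/4)*b/6) + C4*cos(270^(1/4)*b/6)


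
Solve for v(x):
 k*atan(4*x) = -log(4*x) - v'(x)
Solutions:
 v(x) = C1 - k*(x*atan(4*x) - log(16*x^2 + 1)/8) - x*log(x) - 2*x*log(2) + x


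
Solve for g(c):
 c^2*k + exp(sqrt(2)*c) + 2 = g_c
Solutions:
 g(c) = C1 + c^3*k/3 + 2*c + sqrt(2)*exp(sqrt(2)*c)/2


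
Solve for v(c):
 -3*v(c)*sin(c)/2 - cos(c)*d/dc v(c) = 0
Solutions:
 v(c) = C1*cos(c)^(3/2)


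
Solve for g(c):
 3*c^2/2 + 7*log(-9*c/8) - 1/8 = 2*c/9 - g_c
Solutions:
 g(c) = C1 - c^3/2 + c^2/9 - 7*c*log(-c) + c*(-14*log(3) + 57/8 + 21*log(2))


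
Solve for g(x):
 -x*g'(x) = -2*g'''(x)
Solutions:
 g(x) = C1 + Integral(C2*airyai(2^(2/3)*x/2) + C3*airybi(2^(2/3)*x/2), x)


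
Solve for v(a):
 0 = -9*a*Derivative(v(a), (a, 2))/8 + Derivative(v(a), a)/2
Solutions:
 v(a) = C1 + C2*a^(13/9)


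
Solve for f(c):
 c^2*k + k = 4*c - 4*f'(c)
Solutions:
 f(c) = C1 - c^3*k/12 + c^2/2 - c*k/4


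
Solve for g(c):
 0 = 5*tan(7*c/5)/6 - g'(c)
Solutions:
 g(c) = C1 - 25*log(cos(7*c/5))/42


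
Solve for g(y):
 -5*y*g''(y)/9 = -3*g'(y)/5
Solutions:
 g(y) = C1 + C2*y^(52/25)


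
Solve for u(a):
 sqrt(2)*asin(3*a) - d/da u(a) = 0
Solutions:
 u(a) = C1 + sqrt(2)*(a*asin(3*a) + sqrt(1 - 9*a^2)/3)


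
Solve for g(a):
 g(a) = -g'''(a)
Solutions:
 g(a) = C3*exp(-a) + (C1*sin(sqrt(3)*a/2) + C2*cos(sqrt(3)*a/2))*exp(a/2)


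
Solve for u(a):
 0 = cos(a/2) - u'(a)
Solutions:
 u(a) = C1 + 2*sin(a/2)


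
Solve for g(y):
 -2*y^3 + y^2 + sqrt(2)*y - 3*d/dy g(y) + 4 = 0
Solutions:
 g(y) = C1 - y^4/6 + y^3/9 + sqrt(2)*y^2/6 + 4*y/3


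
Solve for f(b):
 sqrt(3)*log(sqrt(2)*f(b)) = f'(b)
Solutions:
 -2*sqrt(3)*Integral(1/(2*log(_y) + log(2)), (_y, f(b)))/3 = C1 - b


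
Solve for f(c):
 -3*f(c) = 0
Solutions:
 f(c) = 0


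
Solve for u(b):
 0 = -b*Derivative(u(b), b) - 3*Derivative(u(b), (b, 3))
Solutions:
 u(b) = C1 + Integral(C2*airyai(-3^(2/3)*b/3) + C3*airybi(-3^(2/3)*b/3), b)


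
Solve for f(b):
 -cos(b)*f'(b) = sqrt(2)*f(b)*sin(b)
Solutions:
 f(b) = C1*cos(b)^(sqrt(2))


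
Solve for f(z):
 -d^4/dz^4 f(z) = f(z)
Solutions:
 f(z) = (C1*sin(sqrt(2)*z/2) + C2*cos(sqrt(2)*z/2))*exp(-sqrt(2)*z/2) + (C3*sin(sqrt(2)*z/2) + C4*cos(sqrt(2)*z/2))*exp(sqrt(2)*z/2)


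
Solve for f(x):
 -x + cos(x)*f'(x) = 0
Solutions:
 f(x) = C1 + Integral(x/cos(x), x)


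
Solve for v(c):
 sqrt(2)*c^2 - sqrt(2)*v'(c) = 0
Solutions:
 v(c) = C1 + c^3/3


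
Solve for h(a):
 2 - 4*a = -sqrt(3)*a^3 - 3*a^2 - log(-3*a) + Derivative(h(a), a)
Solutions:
 h(a) = C1 + sqrt(3)*a^4/4 + a^3 - 2*a^2 + a*log(-a) + a*(1 + log(3))


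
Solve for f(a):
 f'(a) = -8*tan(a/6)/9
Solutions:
 f(a) = C1 + 16*log(cos(a/6))/3


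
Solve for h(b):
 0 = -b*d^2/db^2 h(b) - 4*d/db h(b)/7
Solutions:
 h(b) = C1 + C2*b^(3/7)


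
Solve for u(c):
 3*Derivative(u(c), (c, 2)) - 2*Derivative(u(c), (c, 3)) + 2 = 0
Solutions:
 u(c) = C1 + C2*c + C3*exp(3*c/2) - c^2/3


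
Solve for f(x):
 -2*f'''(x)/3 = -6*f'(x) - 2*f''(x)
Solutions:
 f(x) = C1 + C2*exp(3*x*(1 - sqrt(5))/2) + C3*exp(3*x*(1 + sqrt(5))/2)


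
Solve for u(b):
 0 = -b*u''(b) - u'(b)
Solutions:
 u(b) = C1 + C2*log(b)


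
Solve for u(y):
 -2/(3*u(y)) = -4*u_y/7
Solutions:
 u(y) = -sqrt(C1 + 21*y)/3
 u(y) = sqrt(C1 + 21*y)/3


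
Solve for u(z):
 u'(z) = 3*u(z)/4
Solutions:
 u(z) = C1*exp(3*z/4)


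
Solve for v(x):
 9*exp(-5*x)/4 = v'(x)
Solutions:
 v(x) = C1 - 9*exp(-5*x)/20


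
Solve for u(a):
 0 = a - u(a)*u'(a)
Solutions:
 u(a) = -sqrt(C1 + a^2)
 u(a) = sqrt(C1 + a^2)


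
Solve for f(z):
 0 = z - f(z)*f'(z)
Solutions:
 f(z) = -sqrt(C1 + z^2)
 f(z) = sqrt(C1 + z^2)


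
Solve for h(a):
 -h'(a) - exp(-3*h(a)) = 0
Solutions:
 h(a) = log(C1 - 3*a)/3
 h(a) = log((-3^(1/3) - 3^(5/6)*I)*(C1 - a)^(1/3)/2)
 h(a) = log((-3^(1/3) + 3^(5/6)*I)*(C1 - a)^(1/3)/2)


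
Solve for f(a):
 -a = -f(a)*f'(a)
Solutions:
 f(a) = -sqrt(C1 + a^2)
 f(a) = sqrt(C1 + a^2)


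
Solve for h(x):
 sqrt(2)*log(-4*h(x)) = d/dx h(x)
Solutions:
 -sqrt(2)*Integral(1/(log(-_y) + 2*log(2)), (_y, h(x)))/2 = C1 - x


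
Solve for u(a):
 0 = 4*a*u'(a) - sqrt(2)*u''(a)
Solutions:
 u(a) = C1 + C2*erfi(2^(1/4)*a)


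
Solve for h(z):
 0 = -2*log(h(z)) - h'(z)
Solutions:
 li(h(z)) = C1 - 2*z


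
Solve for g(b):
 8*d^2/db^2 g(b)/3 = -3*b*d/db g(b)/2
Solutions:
 g(b) = C1 + C2*erf(3*sqrt(2)*b/8)


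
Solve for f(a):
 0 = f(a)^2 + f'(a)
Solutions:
 f(a) = 1/(C1 + a)


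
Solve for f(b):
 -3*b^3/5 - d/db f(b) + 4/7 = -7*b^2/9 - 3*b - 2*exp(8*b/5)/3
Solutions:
 f(b) = C1 - 3*b^4/20 + 7*b^3/27 + 3*b^2/2 + 4*b/7 + 5*exp(8*b/5)/12


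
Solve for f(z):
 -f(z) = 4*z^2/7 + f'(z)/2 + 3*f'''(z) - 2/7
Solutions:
 f(z) = C1*exp(-2^(1/3)*z*(-(18 + sqrt(326))^(1/3) + 2^(1/3)/(18 + sqrt(326))^(1/3))/12)*sin(2^(1/3)*sqrt(3)*z*(2^(1/3)/(18 + sqrt(326))^(1/3) + (18 + sqrt(326))^(1/3))/12) + C2*exp(-2^(1/3)*z*(-(18 + sqrt(326))^(1/3) + 2^(1/3)/(18 + sqrt(326))^(1/3))/12)*cos(2^(1/3)*sqrt(3)*z*(2^(1/3)/(18 + sqrt(326))^(1/3) + (18 + sqrt(326))^(1/3))/12) + C3*exp(2^(1/3)*z*(-(18 + sqrt(326))^(1/3) + 2^(1/3)/(18 + sqrt(326))^(1/3))/6) - 4*z^2/7 + 4*z/7


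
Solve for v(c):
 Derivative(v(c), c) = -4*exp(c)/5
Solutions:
 v(c) = C1 - 4*exp(c)/5


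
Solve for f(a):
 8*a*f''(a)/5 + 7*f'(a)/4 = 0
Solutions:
 f(a) = C1 + C2/a^(3/32)


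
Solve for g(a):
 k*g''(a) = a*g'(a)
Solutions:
 g(a) = C1 + C2*erf(sqrt(2)*a*sqrt(-1/k)/2)/sqrt(-1/k)


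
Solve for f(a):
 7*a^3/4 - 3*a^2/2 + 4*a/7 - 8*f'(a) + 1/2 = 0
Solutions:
 f(a) = C1 + 7*a^4/128 - a^3/16 + a^2/28 + a/16


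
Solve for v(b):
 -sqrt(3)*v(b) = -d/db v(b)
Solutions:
 v(b) = C1*exp(sqrt(3)*b)


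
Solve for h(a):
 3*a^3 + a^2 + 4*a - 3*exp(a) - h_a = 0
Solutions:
 h(a) = C1 + 3*a^4/4 + a^3/3 + 2*a^2 - 3*exp(a)


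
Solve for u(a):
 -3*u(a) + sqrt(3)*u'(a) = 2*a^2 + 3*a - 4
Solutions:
 u(a) = C1*exp(sqrt(3)*a) - 2*a^2/3 - a - 4*sqrt(3)*a/9 - sqrt(3)/3 + 8/9


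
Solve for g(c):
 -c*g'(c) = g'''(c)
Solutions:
 g(c) = C1 + Integral(C2*airyai(-c) + C3*airybi(-c), c)


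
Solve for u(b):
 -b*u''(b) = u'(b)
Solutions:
 u(b) = C1 + C2*log(b)


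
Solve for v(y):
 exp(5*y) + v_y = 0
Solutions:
 v(y) = C1 - exp(5*y)/5


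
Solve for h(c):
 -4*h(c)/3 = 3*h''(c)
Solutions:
 h(c) = C1*sin(2*c/3) + C2*cos(2*c/3)


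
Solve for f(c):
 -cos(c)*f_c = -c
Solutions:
 f(c) = C1 + Integral(c/cos(c), c)


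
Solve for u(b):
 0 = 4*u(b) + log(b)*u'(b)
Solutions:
 u(b) = C1*exp(-4*li(b))


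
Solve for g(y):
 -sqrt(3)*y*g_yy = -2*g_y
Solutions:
 g(y) = C1 + C2*y^(1 + 2*sqrt(3)/3)


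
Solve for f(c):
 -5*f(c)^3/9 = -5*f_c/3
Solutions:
 f(c) = -sqrt(6)*sqrt(-1/(C1 + c))/2
 f(c) = sqrt(6)*sqrt(-1/(C1 + c))/2


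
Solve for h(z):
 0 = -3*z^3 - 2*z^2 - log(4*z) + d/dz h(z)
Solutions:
 h(z) = C1 + 3*z^4/4 + 2*z^3/3 + z*log(z) - z + z*log(4)


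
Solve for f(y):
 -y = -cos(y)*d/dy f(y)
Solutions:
 f(y) = C1 + Integral(y/cos(y), y)


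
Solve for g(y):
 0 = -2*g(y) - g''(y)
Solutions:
 g(y) = C1*sin(sqrt(2)*y) + C2*cos(sqrt(2)*y)


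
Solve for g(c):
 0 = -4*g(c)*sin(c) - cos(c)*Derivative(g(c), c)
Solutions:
 g(c) = C1*cos(c)^4


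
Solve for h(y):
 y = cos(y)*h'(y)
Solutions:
 h(y) = C1 + Integral(y/cos(y), y)


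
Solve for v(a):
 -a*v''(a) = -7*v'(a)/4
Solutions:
 v(a) = C1 + C2*a^(11/4)


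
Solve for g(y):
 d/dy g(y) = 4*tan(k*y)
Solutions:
 g(y) = C1 + 4*Piecewise((-log(cos(k*y))/k, Ne(k, 0)), (0, True))


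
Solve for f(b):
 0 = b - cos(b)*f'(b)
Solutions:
 f(b) = C1 + Integral(b/cos(b), b)


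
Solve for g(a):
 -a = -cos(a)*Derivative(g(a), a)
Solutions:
 g(a) = C1 + Integral(a/cos(a), a)


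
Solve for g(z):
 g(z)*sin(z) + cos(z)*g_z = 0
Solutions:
 g(z) = C1*cos(z)


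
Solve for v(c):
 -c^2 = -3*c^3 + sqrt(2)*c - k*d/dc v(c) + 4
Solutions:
 v(c) = C1 - 3*c^4/(4*k) + c^3/(3*k) + sqrt(2)*c^2/(2*k) + 4*c/k


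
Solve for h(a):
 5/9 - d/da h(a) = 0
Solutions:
 h(a) = C1 + 5*a/9


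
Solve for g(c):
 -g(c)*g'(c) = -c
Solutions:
 g(c) = -sqrt(C1 + c^2)
 g(c) = sqrt(C1 + c^2)
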